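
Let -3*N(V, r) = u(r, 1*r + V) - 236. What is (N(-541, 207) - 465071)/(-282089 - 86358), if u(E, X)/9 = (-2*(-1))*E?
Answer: 1398703/1105341 ≈ 1.2654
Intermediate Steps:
u(E, X) = 18*E (u(E, X) = 9*((-2*(-1))*E) = 9*(2*E) = 18*E)
N(V, r) = 236/3 - 6*r (N(V, r) = -(18*r - 236)/3 = -(-236 + 18*r)/3 = 236/3 - 6*r)
(N(-541, 207) - 465071)/(-282089 - 86358) = ((236/3 - 6*207) - 465071)/(-282089 - 86358) = ((236/3 - 1242) - 465071)/(-368447) = (-3490/3 - 465071)*(-1/368447) = -1398703/3*(-1/368447) = 1398703/1105341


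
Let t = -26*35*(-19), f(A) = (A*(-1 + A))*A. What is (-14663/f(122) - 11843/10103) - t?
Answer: -28601403210511/1654103572 ≈ -17291.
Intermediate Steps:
f(A) = A**2*(-1 + A)
t = 17290 (t = -910*(-19) = 17290)
(-14663/f(122) - 11843/10103) - t = (-14663*1/(14884*(-1 + 122)) - 11843/10103) - 1*17290 = (-14663/(14884*121) - 11843*1/10103) - 17290 = (-14663/1800964 - 11843/10103) - 17290 = (-14663*1/1800964 - 11843/10103) - 17290 = (-1333/163724 - 11843/10103) - 17290 = -1952450631/1654103572 - 17290 = -28601403210511/1654103572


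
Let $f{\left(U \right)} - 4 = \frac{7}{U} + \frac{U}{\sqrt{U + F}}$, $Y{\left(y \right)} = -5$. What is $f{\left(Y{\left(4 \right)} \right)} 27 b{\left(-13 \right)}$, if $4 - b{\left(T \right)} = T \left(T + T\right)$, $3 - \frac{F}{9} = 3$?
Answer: $- \frac{117234}{5} - 9018 i \sqrt{5} \approx -23447.0 - 20165.0 i$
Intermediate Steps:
$F = 0$ ($F = 27 - 27 = 0$)
$b{\left(T \right)} = 4 - 2 T^{2}$ ($b{\left(T \right)} = 4 - T \left(T + T\right) = 4 - T 2 T = 4 - 2 T^{2}$)
$f{\left(U \right)} = 4 + \sqrt{U} + \frac{7}{U}$ ($f{\left(U \right)} = 4 + \left(\frac{7}{U} + \frac{U}{\sqrt{U + 0}}\right) = 4 + \left(\frac{7}{U} + \frac{U}{\sqrt{U}}\right) = 4 + \left(\frac{7}{U} + \sqrt{U}\right) = 4 + \left(\sqrt{U} + \frac{7}{U}\right) = 4 + \sqrt{U} + \frac{7}{U}$)
$f{\left(Y{\left(4 \right)} \right)} 27 b{\left(-13 \right)} = \left(4 + \sqrt{-5} + \frac{7}{-5}\right) 27 \left(4 - 2 \left(-13\right)^{2}\right) = \left(4 + i \sqrt{5} + 7 \left(- \frac{1}{5}\right)\right) 27 \left(4 - 338\right) = \left(4 + i \sqrt{5} - \frac{7}{5}\right) 27 \left(4 - 338\right) = \left(\frac{13}{5} + i \sqrt{5}\right) 27 \left(-334\right) = \left(\frac{351}{5} + 27 i \sqrt{5}\right) \left(-334\right) = - \frac{117234}{5} - 9018 i \sqrt{5}$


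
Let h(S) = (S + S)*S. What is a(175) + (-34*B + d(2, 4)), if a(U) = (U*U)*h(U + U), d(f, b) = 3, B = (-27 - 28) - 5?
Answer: 7503127043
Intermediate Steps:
B = -60 (B = -55 - 5 = -60)
h(S) = 2*S² (h(S) = (2*S)*S = 2*S²)
a(U) = 8*U⁴ (a(U) = (U*U)*(2*(U + U)²) = U²*(2*(2*U)²) = U²*(2*(4*U²)) = U²*(8*U²) = 8*U⁴)
a(175) + (-34*B + d(2, 4)) = 8*175⁴ + (-34*(-60) + 3) = 8*937890625 + (2040 + 3) = 7503125000 + 2043 = 7503127043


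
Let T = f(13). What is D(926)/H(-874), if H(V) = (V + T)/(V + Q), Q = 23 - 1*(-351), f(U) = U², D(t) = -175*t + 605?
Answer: -114500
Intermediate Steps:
D(t) = 605 - 175*t
T = 169 (T = 13² = 169)
Q = 374 (Q = 23 + 351 = 374)
H(V) = (169 + V)/(374 + V) (H(V) = (V + 169)/(V + 374) = (169 + V)/(374 + V))
D(926)/H(-874) = (605 - 175*926)/(((169 - 874)/(374 - 874))) = (605 - 162050)/((-705/(-500))) = -161445/((-1/500*(-705))) = -161445/141/100 = -161445*100/141 = -114500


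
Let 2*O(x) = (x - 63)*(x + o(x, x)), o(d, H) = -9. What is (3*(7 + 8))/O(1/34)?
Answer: 20808/130601 ≈ 0.15932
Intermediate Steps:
O(x) = (-63 + x)*(-9 + x)/2 (O(x) = ((x - 63)*(x - 9))/2 = ((-63 + x)*(-9 + x))/2 = (-63 + x)*(-9 + x)/2)
(3*(7 + 8))/O(1/34) = (3*(7 + 8))/(567/2 + (1/34)²/2 - 36/34) = (3*15)/(567/2 + (1/34)²/2 - 36*1/34) = 45/(567/2 + (½)*(1/1156) - 18/17) = 45/(567/2 + 1/2312 - 18/17) = 45/(653005/2312) = 45*(2312/653005) = 20808/130601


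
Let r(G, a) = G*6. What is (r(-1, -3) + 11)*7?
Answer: 35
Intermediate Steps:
r(G, a) = 6*G
(r(-1, -3) + 11)*7 = (6*(-1) + 11)*7 = (-6 + 11)*7 = 5*7 = 35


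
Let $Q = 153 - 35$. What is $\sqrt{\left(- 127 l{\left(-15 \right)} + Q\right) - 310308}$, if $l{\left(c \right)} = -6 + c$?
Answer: $i \sqrt{307523} \approx 554.55 i$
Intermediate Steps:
$Q = 118$
$\sqrt{\left(- 127 l{\left(-15 \right)} + Q\right) - 310308} = \sqrt{\left(- 127 \left(-6 - 15\right) + 118\right) - 310308} = \sqrt{\left(\left(-127\right) \left(-21\right) + 118\right) - 310308} = \sqrt{\left(2667 + 118\right) - 310308} = \sqrt{2785 - 310308} = \sqrt{-307523} = i \sqrt{307523}$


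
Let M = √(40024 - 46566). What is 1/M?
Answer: -I*√6542/6542 ≈ -0.012364*I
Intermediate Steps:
M = I*√6542 (M = √(-6542) = I*√6542 ≈ 80.883*I)
1/M = 1/(I*√6542) = -I*√6542/6542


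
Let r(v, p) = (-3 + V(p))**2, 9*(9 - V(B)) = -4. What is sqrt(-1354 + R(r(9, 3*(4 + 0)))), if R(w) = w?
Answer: I*sqrt(106310)/9 ≈ 36.228*I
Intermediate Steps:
V(B) = 85/9 (V(B) = 9 - 1/9*(-4) = 9 + 4/9 = 85/9)
r(v, p) = 3364/81 (r(v, p) = (-3 + 85/9)**2 = (58/9)**2 = 3364/81)
sqrt(-1354 + R(r(9, 3*(4 + 0)))) = sqrt(-1354 + 3364/81) = sqrt(-106310/81) = I*sqrt(106310)/9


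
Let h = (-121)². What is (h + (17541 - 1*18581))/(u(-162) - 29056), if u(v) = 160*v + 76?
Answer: -13601/54900 ≈ -0.24774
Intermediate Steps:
u(v) = 76 + 160*v
h = 14641
(h + (17541 - 1*18581))/(u(-162) - 29056) = (14641 + (17541 - 1*18581))/((76 + 160*(-162)) - 29056) = (14641 + (17541 - 18581))/((76 - 25920) - 29056) = (14641 - 1040)/(-25844 - 29056) = 13601/(-54900) = 13601*(-1/54900) = -13601/54900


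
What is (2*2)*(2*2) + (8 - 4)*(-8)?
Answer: -16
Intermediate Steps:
(2*2)*(2*2) + (8 - 4)*(-8) = 4*4 + 4*(-8) = 16 - 32 = -16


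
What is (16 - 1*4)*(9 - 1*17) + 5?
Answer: -91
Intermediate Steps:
(16 - 1*4)*(9 - 1*17) + 5 = (16 - 4)*(9 - 17) + 5 = 12*(-8) + 5 = -96 + 5 = -91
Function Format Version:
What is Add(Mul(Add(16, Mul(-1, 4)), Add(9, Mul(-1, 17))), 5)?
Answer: -91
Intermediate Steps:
Add(Mul(Add(16, Mul(-1, 4)), Add(9, Mul(-1, 17))), 5) = Add(Mul(Add(16, -4), Add(9, -17)), 5) = Add(Mul(12, -8), 5) = Add(-96, 5) = -91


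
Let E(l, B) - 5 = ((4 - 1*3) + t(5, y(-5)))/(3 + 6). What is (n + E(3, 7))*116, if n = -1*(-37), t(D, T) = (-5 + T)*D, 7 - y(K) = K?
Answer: 5336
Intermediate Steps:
y(K) = 7 - K
t(D, T) = D*(-5 + T)
E(l, B) = 9 (E(l, B) = 5 + ((4 - 1*3) + 5*(-5 + (7 - 1*(-5))))/(3 + 6) = 5 + ((4 - 3) + 5*(-5 + (7 + 5)))/9 = 5 + (1 + 5*(-5 + 12))*(⅑) = 5 + (1 + 5*7)*(⅑) = 5 + (1 + 35)*(⅑) = 5 + 36*(⅑) = 5 + 4 = 9)
n = 37
(n + E(3, 7))*116 = (37 + 9)*116 = 46*116 = 5336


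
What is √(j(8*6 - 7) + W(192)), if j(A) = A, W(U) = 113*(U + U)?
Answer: 13*√257 ≈ 208.41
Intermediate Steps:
W(U) = 226*U (W(U) = 113*(2*U) = 226*U)
√(j(8*6 - 7) + W(192)) = √((8*6 - 7) + 226*192) = √((48 - 7) + 43392) = √(41 + 43392) = √43433 = 13*√257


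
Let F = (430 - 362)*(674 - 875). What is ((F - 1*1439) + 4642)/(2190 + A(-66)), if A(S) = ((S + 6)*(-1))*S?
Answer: 2093/354 ≈ 5.9124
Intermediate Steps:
F = -13668 (F = 68*(-201) = -13668)
A(S) = S*(-6 - S) (A(S) = ((6 + S)*(-1))*S = (-6 - S)*S = S*(-6 - S))
((F - 1*1439) + 4642)/(2190 + A(-66)) = ((-13668 - 1*1439) + 4642)/(2190 - 1*(-66)*(6 - 66)) = ((-13668 - 1439) + 4642)/(2190 - 1*(-66)*(-60)) = (-15107 + 4642)/(2190 - 3960) = -10465/(-1770) = -10465*(-1/1770) = 2093/354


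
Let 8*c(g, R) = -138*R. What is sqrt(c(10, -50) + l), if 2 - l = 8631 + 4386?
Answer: I*sqrt(48610)/2 ≈ 110.24*I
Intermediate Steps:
l = -13015 (l = 2 - (8631 + 4386) = 2 - 1*13017 = 2 - 13017 = -13015)
c(g, R) = -69*R/4 (c(g, R) = (-138*R)/8 = -69*R/4)
sqrt(c(10, -50) + l) = sqrt(-69/4*(-50) - 13015) = sqrt(1725/2 - 13015) = sqrt(-24305/2) = I*sqrt(48610)/2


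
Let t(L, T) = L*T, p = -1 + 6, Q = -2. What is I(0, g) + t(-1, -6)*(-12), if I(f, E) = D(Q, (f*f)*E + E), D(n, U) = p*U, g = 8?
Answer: -32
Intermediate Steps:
p = 5
D(n, U) = 5*U
I(f, E) = 5*E + 5*E*f² (I(f, E) = 5*((f*f)*E + E) = 5*(f²*E + E) = 5*(E*f² + E) = 5*(E + E*f²) = 5*E + 5*E*f²)
I(0, g) + t(-1, -6)*(-12) = 5*8*(1 + 0²) - 1*(-6)*(-12) = 5*8*(1 + 0) + 6*(-12) = 5*8*1 - 72 = 40 - 72 = -32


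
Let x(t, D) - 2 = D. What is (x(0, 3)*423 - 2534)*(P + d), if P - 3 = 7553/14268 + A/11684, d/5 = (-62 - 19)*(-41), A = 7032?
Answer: -290038464145139/41676828 ≈ -6.9592e+6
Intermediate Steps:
x(t, D) = 2 + D
d = 16605 (d = 5*((-62 - 19)*(-41)) = 5*(-81*(-41)) = 5*3321 = 16605)
P = 172175941/41676828 (P = 3 + (7553/14268 + 7032/11684) = 3 + (7553*(1/14268) + 7032*(1/11684)) = 3 + (7553/14268 + 1758/2921) = 3 + 47145457/41676828 = 172175941/41676828 ≈ 4.1312)
(x(0, 3)*423 - 2534)*(P + d) = ((2 + 3)*423 - 2534)*(172175941/41676828 + 16605) = (5*423 - 2534)*(692215904881/41676828) = (2115 - 2534)*(692215904881/41676828) = -419*692215904881/41676828 = -290038464145139/41676828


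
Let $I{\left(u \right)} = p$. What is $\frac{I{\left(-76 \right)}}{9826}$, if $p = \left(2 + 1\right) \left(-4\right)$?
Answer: $- \frac{6}{4913} \approx -0.0012212$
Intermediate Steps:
$p = -12$ ($p = 3 \left(-4\right) = -12$)
$I{\left(u \right)} = -12$
$\frac{I{\left(-76 \right)}}{9826} = - \frac{12}{9826} = \left(-12\right) \frac{1}{9826} = - \frac{6}{4913}$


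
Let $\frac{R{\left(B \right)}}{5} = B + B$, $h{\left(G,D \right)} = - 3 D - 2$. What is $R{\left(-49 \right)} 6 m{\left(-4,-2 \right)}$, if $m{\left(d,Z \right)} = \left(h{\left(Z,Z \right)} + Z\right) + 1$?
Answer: $-8820$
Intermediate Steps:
$h{\left(G,D \right)} = -2 - 3 D$
$m{\left(d,Z \right)} = -1 - 2 Z$ ($m{\left(d,Z \right)} = \left(\left(-2 - 3 Z\right) + Z\right) + 1 = \left(-2 - 2 Z\right) + 1 = -1 - 2 Z$)
$R{\left(B \right)} = 10 B$ ($R{\left(B \right)} = 5 \left(B + B\right) = 5 \cdot 2 B = 10 B$)
$R{\left(-49 \right)} 6 m{\left(-4,-2 \right)} = 10 \left(-49\right) 6 \left(-1 - -4\right) = - 490 \cdot 6 \left(-1 + 4\right) = - 490 \cdot 6 \cdot 3 = \left(-490\right) 18 = -8820$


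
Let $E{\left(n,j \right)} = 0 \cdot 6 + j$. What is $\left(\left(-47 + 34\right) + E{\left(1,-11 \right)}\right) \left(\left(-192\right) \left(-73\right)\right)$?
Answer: $-336384$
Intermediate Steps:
$E{\left(n,j \right)} = j$ ($E{\left(n,j \right)} = 0 + j = j$)
$\left(\left(-47 + 34\right) + E{\left(1,-11 \right)}\right) \left(\left(-192\right) \left(-73\right)\right) = \left(\left(-47 + 34\right) - 11\right) \left(\left(-192\right) \left(-73\right)\right) = \left(-13 - 11\right) 14016 = \left(-24\right) 14016 = -336384$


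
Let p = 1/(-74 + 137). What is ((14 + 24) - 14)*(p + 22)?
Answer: 11096/21 ≈ 528.38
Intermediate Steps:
p = 1/63 ≈ 0.015873
((14 + 24) - 14)*(p + 22) = ((14 + 24) - 14)*(1/63 + 22) = (38 - 14)*(1387/63) = 24*(1387/63) = 11096/21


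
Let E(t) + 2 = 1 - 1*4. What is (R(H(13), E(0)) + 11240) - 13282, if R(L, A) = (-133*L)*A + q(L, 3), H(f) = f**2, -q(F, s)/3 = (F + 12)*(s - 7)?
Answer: 112515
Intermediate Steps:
q(F, s) = -3*(-7 + s)*(12 + F) (q(F, s) = -3*(F + 12)*(s - 7) = -3*(12 + F)*(-7 + s) = -3*(-7 + s)*(12 + F))
E(t) = -5 (E(t) = -2 + (1 - 1*4) = -2 + (1 - 4) = -2 - 3 = -5)
R(L, A) = 144 + 12*L - 133*A*L (R(L, A) = (-133*L)*A + (252 - 36*3 + 21*L - 3*L*3) = -133*A*L + (252 - 108 + 21*L - 9*L) = -133*A*L + (144 + 12*L) = 144 + 12*L - 133*A*L)
(R(H(13), E(0)) + 11240) - 13282 = ((144 + 12*13**2 - 133*(-5)*13**2) + 11240) - 13282 = ((144 + 12*169 - 133*(-5)*169) + 11240) - 13282 = ((144 + 2028 + 112385) + 11240) - 13282 = (114557 + 11240) - 13282 = 125797 - 13282 = 112515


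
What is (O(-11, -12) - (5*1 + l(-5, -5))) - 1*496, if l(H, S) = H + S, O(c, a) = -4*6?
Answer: -515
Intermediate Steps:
O(c, a) = -24
(O(-11, -12) - (5*1 + l(-5, -5))) - 1*496 = (-24 - (5*1 + (-5 - 5))) - 1*496 = (-24 - (5 - 10)) - 496 = (-24 - 1*(-5)) - 496 = (-24 + 5) - 496 = -19 - 496 = -515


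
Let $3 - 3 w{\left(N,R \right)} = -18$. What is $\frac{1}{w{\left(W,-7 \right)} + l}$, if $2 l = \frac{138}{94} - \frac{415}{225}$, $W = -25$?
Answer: $\frac{2115}{14407} \approx 0.1468$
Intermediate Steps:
$w{\left(N,R \right)} = 7$ ($w{\left(N,R \right)} = 1 - -6 = 1 + 6 = 7$)
$l = - \frac{398}{2115}$ ($l = \frac{\frac{138}{94} - \frac{415}{225}}{2} = \frac{138 \cdot \frac{1}{94} - \frac{83}{45}}{2} = \frac{\frac{69}{47} - \frac{83}{45}}{2} = \frac{1}{2} \left(- \frac{796}{2115}\right) = - \frac{398}{2115} \approx -0.18818$)
$\frac{1}{w{\left(W,-7 \right)} + l} = \frac{1}{7 - \frac{398}{2115}} = \frac{1}{\frac{14407}{2115}} = \frac{2115}{14407}$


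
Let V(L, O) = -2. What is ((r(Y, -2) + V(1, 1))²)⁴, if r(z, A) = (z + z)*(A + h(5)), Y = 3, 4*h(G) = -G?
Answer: 11688200277601/256 ≈ 4.5657e+10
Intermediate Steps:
h(G) = -G/4 (h(G) = (-G)/4 = -G/4)
r(z, A) = 2*z*(-5/4 + A) (r(z, A) = (z + z)*(A - ¼*5) = (2*z)*(A - 5/4) = (2*z)*(-5/4 + A) = 2*z*(-5/4 + A))
((r(Y, -2) + V(1, 1))²)⁴ = (((½)*3*(-5 + 4*(-2)) - 2)²)⁴ = (((½)*3*(-5 - 8) - 2)²)⁴ = (((½)*3*(-13) - 2)²)⁴ = ((-39/2 - 2)²)⁴ = ((-43/2)²)⁴ = (1849/4)⁴ = 11688200277601/256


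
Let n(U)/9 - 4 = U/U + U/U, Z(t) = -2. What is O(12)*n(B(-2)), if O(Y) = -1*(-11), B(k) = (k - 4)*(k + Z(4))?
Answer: 594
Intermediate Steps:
B(k) = (-4 + k)*(-2 + k) (B(k) = (k - 4)*(k - 2) = (-4 + k)*(-2 + k))
O(Y) = 11
n(U) = 54 (n(U) = 36 + 9*(U/U + U/U) = 36 + 9*(1 + 1) = 36 + 9*2 = 36 + 18 = 54)
O(12)*n(B(-2)) = 11*54 = 594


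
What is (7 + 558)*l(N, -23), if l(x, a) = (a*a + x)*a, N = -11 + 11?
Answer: -6874355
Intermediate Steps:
N = 0
l(x, a) = a*(x + a²) (l(x, a) = (a² + x)*a = (x + a²)*a = a*(x + a²))
(7 + 558)*l(N, -23) = (7 + 558)*(-23*(0 + (-23)²)) = 565*(-23*(0 + 529)) = 565*(-23*529) = 565*(-12167) = -6874355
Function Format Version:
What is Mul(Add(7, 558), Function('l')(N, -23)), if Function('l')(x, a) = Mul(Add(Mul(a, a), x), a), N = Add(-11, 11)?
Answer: -6874355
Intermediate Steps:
N = 0
Function('l')(x, a) = Mul(a, Add(x, Pow(a, 2))) (Function('l')(x, a) = Mul(Add(Pow(a, 2), x), a) = Mul(Add(x, Pow(a, 2)), a) = Mul(a, Add(x, Pow(a, 2))))
Mul(Add(7, 558), Function('l')(N, -23)) = Mul(Add(7, 558), Mul(-23, Add(0, Pow(-23, 2)))) = Mul(565, Mul(-23, Add(0, 529))) = Mul(565, Mul(-23, 529)) = Mul(565, -12167) = -6874355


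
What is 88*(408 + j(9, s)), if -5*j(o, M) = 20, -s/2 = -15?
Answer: 35552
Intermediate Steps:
s = 30 (s = -2*(-15) = 30)
j(o, M) = -4 (j(o, M) = -1/5*20 = -4)
88*(408 + j(9, s)) = 88*(408 - 4) = 88*404 = 35552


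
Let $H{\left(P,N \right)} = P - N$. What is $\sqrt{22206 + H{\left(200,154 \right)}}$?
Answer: $2 \sqrt{5563} \approx 149.17$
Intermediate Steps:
$\sqrt{22206 + H{\left(200,154 \right)}} = \sqrt{22206 + \left(200 - 154\right)} = \sqrt{22206 + 46} = \sqrt{22252} = 2 \sqrt{5563}$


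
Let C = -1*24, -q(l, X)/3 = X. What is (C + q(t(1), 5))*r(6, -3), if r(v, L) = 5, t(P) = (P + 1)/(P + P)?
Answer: -195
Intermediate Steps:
t(P) = (1 + P)/(2*P) (t(P) = (1 + P)/((2*P)) = (1 + P)*(1/(2*P)) = (1 + P)/(2*P))
q(l, X) = -3*X
C = -24
(C + q(t(1), 5))*r(6, -3) = (-24 - 3*5)*5 = (-24 - 15)*5 = -39*5 = -195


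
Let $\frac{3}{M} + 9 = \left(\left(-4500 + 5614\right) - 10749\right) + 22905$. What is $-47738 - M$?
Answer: $- \frac{633053621}{13261} \approx -47738.0$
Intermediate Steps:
$M = \frac{3}{13261}$ ($M = \frac{3}{-9 + \left(\left(\left(-4500 + 5614\right) - 10749\right) + 22905\right)} = \frac{3}{-9 + \left(\left(1114 - 10749\right) + 22905\right)} = \frac{3}{-9 + \left(-9635 + 22905\right)} = \frac{3}{-9 + 13270} = \frac{3}{13261} \approx 0.00022623$)
$-47738 - M = -47738 - \frac{3}{13261} = - \frac{633053621}{13261}$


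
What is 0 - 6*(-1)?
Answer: 6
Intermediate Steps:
0 - 6*(-1) = 0 + 6 = 6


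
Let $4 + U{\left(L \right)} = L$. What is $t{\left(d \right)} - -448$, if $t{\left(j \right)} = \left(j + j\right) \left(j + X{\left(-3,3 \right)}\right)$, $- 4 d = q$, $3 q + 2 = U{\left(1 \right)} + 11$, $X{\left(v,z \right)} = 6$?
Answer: $\frac{885}{2} \approx 442.5$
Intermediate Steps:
$U{\left(L \right)} = -4 + L$
$q = 2$ ($q = - \frac{2}{3} + \frac{\left(-4 + 1\right) + 11}{3} = - \frac{2}{3} + \frac{-3 + 11}{3} = - \frac{2}{3} + \frac{1}{3} \cdot 8 = - \frac{2}{3} + \frac{8}{3} = 2$)
$d = - \frac{1}{2}$ ($d = \left(- \frac{1}{4}\right) 2 = - \frac{1}{2} \approx -0.5$)
$t{\left(j \right)} = 2 j \left(6 + j\right)$ ($t{\left(j \right)} = \left(j + j\right) \left(j + 6\right) = 2 j \left(6 + j\right)$)
$t{\left(d \right)} - -448 = 2 \left(- \frac{1}{2}\right) \left(6 - \frac{1}{2}\right) - -448 = 2 \left(- \frac{1}{2}\right) \frac{11}{2} + 448 = - \frac{11}{2} + 448 = \frac{885}{2}$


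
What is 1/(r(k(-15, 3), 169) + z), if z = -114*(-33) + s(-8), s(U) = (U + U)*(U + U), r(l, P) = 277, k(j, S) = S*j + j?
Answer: 1/4295 ≈ 0.00023283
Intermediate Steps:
k(j, S) = j + S*j
s(U) = 4*U**2 (s(U) = (2*U)*(2*U) = 4*U**2)
z = 4018 (z = -114*(-33) + 4*(-8)**2 = 3762 + 4*64 = 3762 + 256 = 4018)
1/(r(k(-15, 3), 169) + z) = 1/(277 + 4018) = 1/4295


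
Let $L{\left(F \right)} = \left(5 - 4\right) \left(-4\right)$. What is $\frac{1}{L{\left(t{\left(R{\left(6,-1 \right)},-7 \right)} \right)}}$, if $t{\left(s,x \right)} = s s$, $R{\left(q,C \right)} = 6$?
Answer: $- \frac{1}{4} \approx -0.25$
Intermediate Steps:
$t{\left(s,x \right)} = s^{2}$
$L{\left(F \right)} = -4$ ($L{\left(F \right)} = 1 \left(-4\right) = -4$)
$\frac{1}{L{\left(t{\left(R{\left(6,-1 \right)},-7 \right)} \right)}} = \frac{1}{-4} = - \frac{1}{4}$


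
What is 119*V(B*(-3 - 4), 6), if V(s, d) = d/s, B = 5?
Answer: -102/5 ≈ -20.400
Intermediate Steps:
119*V(B*(-3 - 4), 6) = 119*(6/((5*(-3 - 4)))) = 119*(6/((5*(-7)))) = 119*(6/(-35)) = 119*(6*(-1/35)) = 119*(-6/35) = -102/5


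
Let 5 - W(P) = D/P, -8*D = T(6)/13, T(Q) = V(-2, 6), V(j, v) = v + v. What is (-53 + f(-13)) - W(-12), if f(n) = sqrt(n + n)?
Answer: -6031/104 + I*sqrt(26) ≈ -57.99 + 5.099*I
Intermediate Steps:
V(j, v) = 2*v
f(n) = sqrt(2)*sqrt(n) (f(n) = sqrt(2*n) = sqrt(2)*sqrt(n))
T(Q) = 12 (T(Q) = 2*6 = 12)
D = -3/26 (D = -3/(2*13) = -1/8*12/13 = -3/26 ≈ -0.11538)
W(P) = 5 + 3/(26*P) (W(P) = 5 - (-3)/(26*P) = 5 + 3/(26*P))
(-53 + f(-13)) - W(-12) = (-53 + sqrt(2)*sqrt(-13)) - (5 + (3/26)/(-12)) = (-53 + sqrt(2)*(I*sqrt(13))) - (5 + (3/26)*(-1/12)) = (-53 + I*sqrt(26)) - (5 - 1/104) = (-53 + I*sqrt(26)) - 1*519/104 = (-53 + I*sqrt(26)) - 519/104 = -6031/104 + I*sqrt(26)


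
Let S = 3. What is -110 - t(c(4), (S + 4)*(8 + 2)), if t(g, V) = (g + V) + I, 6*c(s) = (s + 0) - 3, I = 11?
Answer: -1147/6 ≈ -191.17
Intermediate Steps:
c(s) = -1/2 + s/6 (c(s) = ((s + 0) - 3)/6 = (s - 3)/6 = (-3 + s)/6 = -1/2 + s/6)
t(g, V) = 11 + V + g (t(g, V) = (g + V) + 11 = (V + g) + 11 = 11 + V + g)
-110 - t(c(4), (S + 4)*(8 + 2)) = -110 - (11 + (3 + 4)*(8 + 2) + (-1/2 + (1/6)*4)) = -110 - (11 + 7*10 + (-1/2 + 2/3)) = -110 - (11 + 70 + 1/6) = -110 - 1*487/6 = -110 - 487/6 = -1147/6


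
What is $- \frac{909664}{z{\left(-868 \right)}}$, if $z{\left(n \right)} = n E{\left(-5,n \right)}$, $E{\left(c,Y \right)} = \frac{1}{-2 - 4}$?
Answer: $-6288$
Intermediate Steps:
$E{\left(c,Y \right)} = - \frac{1}{6}$ ($E{\left(c,Y \right)} = \frac{1}{-6} = - \frac{1}{6}$)
$z{\left(n \right)} = - \frac{n}{6}$ ($z{\left(n \right)} = n \left(- \frac{1}{6}\right) = - \frac{n}{6}$)
$- \frac{909664}{z{\left(-868 \right)}} = - \frac{909664}{\left(- \frac{1}{6}\right) \left(-868\right)} = - \frac{909664}{\frac{434}{3}} = \left(-909664\right) \frac{3}{434} = -6288$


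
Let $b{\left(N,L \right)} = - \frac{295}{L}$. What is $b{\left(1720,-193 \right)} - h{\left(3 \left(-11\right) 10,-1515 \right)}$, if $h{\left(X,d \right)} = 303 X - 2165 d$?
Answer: $- \frac{613736810}{193} \approx -3.18 \cdot 10^{6}$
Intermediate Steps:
$h{\left(X,d \right)} = - 2165 d + 303 X$
$b{\left(1720,-193 \right)} - h{\left(3 \left(-11\right) 10,-1515 \right)} = - \frac{295}{-193} - \left(\left(-2165\right) \left(-1515\right) + 303 \cdot 3 \left(-11\right) 10\right) = \left(-295\right) \left(- \frac{1}{193}\right) - \left(3279975 + 303 \left(\left(-33\right) 10\right)\right) = \frac{295}{193} - \left(3279975 + 303 \left(-330\right)\right) = \frac{295}{193} - \left(3279975 - 99990\right) = \frac{295}{193} - 3179985 = - \frac{613736810}{193}$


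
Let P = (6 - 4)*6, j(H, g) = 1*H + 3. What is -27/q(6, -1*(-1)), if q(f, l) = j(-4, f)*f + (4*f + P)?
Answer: -9/10 ≈ -0.90000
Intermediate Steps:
j(H, g) = 3 + H (j(H, g) = H + 3 = 3 + H)
P = 12 (P = 2*6 = 12)
q(f, l) = 12 + 3*f (q(f, l) = (3 - 4)*f + (4*f + 12) = -f + (12 + 4*f) = 12 + 3*f)
-27/q(6, -1*(-1)) = -27/(12 + 3*6) = -27/(12 + 18) = -27/30 = -27*1/30 = -9/10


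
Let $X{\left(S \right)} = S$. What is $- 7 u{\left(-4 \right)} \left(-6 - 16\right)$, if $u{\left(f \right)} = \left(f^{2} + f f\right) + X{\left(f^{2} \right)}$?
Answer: $7392$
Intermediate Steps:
$u{\left(f \right)} = 3 f^{2}$ ($u{\left(f \right)} = \left(f^{2} + f f\right) + f^{2} = \left(f^{2} + f^{2}\right) + f^{2} = 2 f^{2} + f^{2} = 3 f^{2}$)
$- 7 u{\left(-4 \right)} \left(-6 - 16\right) = - 7 \cdot 3 \left(-4\right)^{2} \left(-6 - 16\right) = - 7 \cdot 3 \cdot 16 \left(-22\right) = \left(-7\right) 48 \left(-22\right) = \left(-336\right) \left(-22\right) = 7392$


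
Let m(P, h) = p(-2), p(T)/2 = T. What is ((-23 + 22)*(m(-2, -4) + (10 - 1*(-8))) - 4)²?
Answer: 324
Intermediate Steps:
p(T) = 2*T
m(P, h) = -4 (m(P, h) = 2*(-2) = -4)
((-23 + 22)*(m(-2, -4) + (10 - 1*(-8))) - 4)² = ((-23 + 22)*(-4 + (10 - 1*(-8))) - 4)² = (-(-4 + (10 + 8)) - 4)² = (-(-4 + 18) - 4)² = (-1*14 - 4)² = (-14 - 4)² = (-18)² = 324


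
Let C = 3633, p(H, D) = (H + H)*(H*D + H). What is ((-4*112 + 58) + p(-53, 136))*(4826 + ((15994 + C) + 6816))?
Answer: 24054491244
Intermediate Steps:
p(H, D) = 2*H*(H + D*H) (p(H, D) = (2*H)*(D*H + H) = (2*H)*(H + D*H) = 2*H*(H + D*H))
((-4*112 + 58) + p(-53, 136))*(4826 + ((15994 + C) + 6816)) = ((-4*112 + 58) + 2*(-53)**2*(1 + 136))*(4826 + ((15994 + 3633) + 6816)) = ((-448 + 58) + 2*2809*137)*(4826 + (19627 + 6816)) = (-390 + 769666)*(4826 + 26443) = 769276*31269 = 24054491244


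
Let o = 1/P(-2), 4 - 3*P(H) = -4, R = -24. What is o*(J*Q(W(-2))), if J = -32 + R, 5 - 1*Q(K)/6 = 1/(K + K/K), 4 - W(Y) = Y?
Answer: -612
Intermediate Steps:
P(H) = 8/3 (P(H) = 4/3 - ⅓*(-4) = 4/3 + 4/3 = 8/3)
W(Y) = 4 - Y
o = 3/8 (o = 1/(8/3) = 3/8 ≈ 0.37500)
Q(K) = 30 - 6/(1 + K) (Q(K) = 30 - 6/(K + K/K) = 30 - 6/(K + 1) = 30 - 6/(1 + K))
J = -56 (J = -32 - 24 = -56)
o*(J*Q(W(-2))) = 3*(-336*(4 + 5*(4 - 1*(-2)))/(1 + (4 - 1*(-2))))/8 = 3*(-336*(4 + 5*(4 + 2))/(1 + (4 + 2)))/8 = 3*(-336*(4 + 5*6)/(1 + 6))/8 = 3*(-336*(4 + 30)/7)/8 = 3*(-336*34/7)/8 = 3*(-56*204/7)/8 = (3/8)*(-1632) = -612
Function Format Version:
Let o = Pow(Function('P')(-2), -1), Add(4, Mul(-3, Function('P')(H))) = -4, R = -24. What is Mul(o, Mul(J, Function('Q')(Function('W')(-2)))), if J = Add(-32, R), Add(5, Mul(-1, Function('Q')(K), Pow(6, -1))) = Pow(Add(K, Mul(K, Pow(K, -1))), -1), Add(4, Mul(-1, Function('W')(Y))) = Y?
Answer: -612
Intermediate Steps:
Function('P')(H) = Rational(8, 3) (Function('P')(H) = Add(Rational(4, 3), Mul(Rational(-1, 3), -4)) = Add(Rational(4, 3), Rational(4, 3)) = Rational(8, 3))
Function('W')(Y) = Add(4, Mul(-1, Y))
o = Rational(3, 8) (o = Pow(Rational(8, 3), -1) = Rational(3, 8) ≈ 0.37500)
Function('Q')(K) = Add(30, Mul(-6, Pow(Add(1, K), -1))) (Function('Q')(K) = Add(30, Mul(-6, Pow(Add(K, Mul(K, Pow(K, -1))), -1))) = Add(30, Mul(-6, Pow(Add(K, 1), -1))) = Add(30, Mul(-6, Pow(Add(1, K), -1))))
J = -56 (J = Add(-32, -24) = -56)
Mul(o, Mul(J, Function('Q')(Function('W')(-2)))) = Mul(Rational(3, 8), Mul(-56, Mul(6, Pow(Add(1, Add(4, Mul(-1, -2))), -1), Add(4, Mul(5, Add(4, Mul(-1, -2))))))) = Mul(Rational(3, 8), Mul(-56, Mul(6, Pow(Add(1, Add(4, 2)), -1), Add(4, Mul(5, Add(4, 2)))))) = Mul(Rational(3, 8), Mul(-56, Mul(6, Pow(Add(1, 6), -1), Add(4, Mul(5, 6))))) = Mul(Rational(3, 8), Mul(-56, Mul(6, Pow(7, -1), Add(4, 30)))) = Mul(Rational(3, 8), Mul(-56, Mul(6, Rational(1, 7), 34))) = Mul(Rational(3, 8), Mul(-56, Rational(204, 7))) = Mul(Rational(3, 8), -1632) = -612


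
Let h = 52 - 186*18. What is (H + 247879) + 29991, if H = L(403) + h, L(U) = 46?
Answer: 274620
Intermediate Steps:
h = -3296 (h = 52 - 3348 = -3296)
H = -3250 (H = 46 - 3296 = -3250)
(H + 247879) + 29991 = (-3250 + 247879) + 29991 = 244629 + 29991 = 274620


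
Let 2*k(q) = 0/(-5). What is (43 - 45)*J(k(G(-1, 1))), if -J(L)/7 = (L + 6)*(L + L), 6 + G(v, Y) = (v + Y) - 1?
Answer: 0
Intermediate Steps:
G(v, Y) = -7 + Y + v (G(v, Y) = -6 + ((v + Y) - 1) = -6 + ((Y + v) - 1) = -6 + (-1 + Y + v) = -7 + Y + v)
k(q) = 0 (k(q) = (0/(-5))/2 = (0*(-⅕))/2 = (½)*0 = 0)
J(L) = -14*L*(6 + L) (J(L) = -7*(L + 6)*(L + L) = -7*(6 + L)*2*L = -14*L*(6 + L))
(43 - 45)*J(k(G(-1, 1))) = (43 - 45)*(-14*0*(6 + 0)) = -(-28)*0*6 = -2*0 = 0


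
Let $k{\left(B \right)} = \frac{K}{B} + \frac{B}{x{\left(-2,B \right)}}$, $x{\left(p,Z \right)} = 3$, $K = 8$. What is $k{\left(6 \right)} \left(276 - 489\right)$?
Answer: $-710$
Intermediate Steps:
$k{\left(B \right)} = \frac{8}{B} + \frac{B}{3}$
$k{\left(6 \right)} \left(276 - 489\right) = \left(\frac{8}{6} + \frac{1}{3} \cdot 6\right) \left(276 - 489\right) = \left(8 \cdot \frac{1}{6} + 2\right) \left(-213\right) = \left(\frac{4}{3} + 2\right) \left(-213\right) = \frac{10}{3} \left(-213\right) = -710$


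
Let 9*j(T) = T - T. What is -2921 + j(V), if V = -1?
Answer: -2921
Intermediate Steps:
j(T) = 0 (j(T) = (T - T)/9 = (⅑)*0 = 0)
-2921 + j(V) = -2921 + 0 = -2921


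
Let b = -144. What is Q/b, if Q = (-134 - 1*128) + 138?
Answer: 31/36 ≈ 0.86111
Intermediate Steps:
Q = -124 (Q = (-134 - 128) + 138 = -262 + 138 = -124)
Q/b = -124/(-144) = -124*(-1/144) = 31/36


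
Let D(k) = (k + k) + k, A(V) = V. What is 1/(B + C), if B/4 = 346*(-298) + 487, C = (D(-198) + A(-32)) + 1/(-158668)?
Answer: -158668/65230001481 ≈ -2.4324e-6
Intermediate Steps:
D(k) = 3*k (D(k) = 2*k + k = 3*k)
C = -99326169/158668 (C = (3*(-198) - 32) + 1/(-158668) = (-594 - 32) - 1/158668 = -626 - 1/158668 = -99326169/158668 ≈ -626.00)
B = -410484 (B = 4*(346*(-298) + 487) = 4*(-103108 + 487) = 4*(-102621) = -410484)
1/(B + C) = 1/(-410484 - 99326169/158668) = 1/(-65230001481/158668) = -158668/65230001481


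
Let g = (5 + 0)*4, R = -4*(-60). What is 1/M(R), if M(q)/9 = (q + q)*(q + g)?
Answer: 1/1123200 ≈ 8.9031e-7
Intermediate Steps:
R = 240
g = 20 (g = 5*4 = 20)
M(q) = 18*q*(20 + q) (M(q) = 9*((q + q)*(q + 20)) = 9*((2*q)*(20 + q)) = 9*(2*q*(20 + q)) = 18*q*(20 + q))
1/M(R) = 1/(18*240*(20 + 240)) = 1/(18*240*260) = 1/1123200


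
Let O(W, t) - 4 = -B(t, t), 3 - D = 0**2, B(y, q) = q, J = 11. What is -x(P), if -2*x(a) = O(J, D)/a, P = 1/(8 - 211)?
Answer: -203/2 ≈ -101.50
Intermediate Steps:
D = 3 (D = 3 - 1*0**2 = 3 - 1*0 = 3 + 0 = 3)
O(W, t) = 4 - t
P = -1/203 (P = 1/(-203) = -1/203 ≈ -0.0049261)
x(a) = -1/(2*a) (x(a) = -(4 - 1*3)/(2*a) = -(4 - 3)/(2*a) = -1/(2*a))
-x(P) = -(-1)/(2*(-1/203)) = -(-1)*(-203)/2 = -1*203/2 = -203/2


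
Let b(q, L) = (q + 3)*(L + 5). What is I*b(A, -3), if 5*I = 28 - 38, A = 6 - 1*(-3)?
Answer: -48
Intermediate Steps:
A = 9 (A = 6 + 3 = 9)
b(q, L) = (3 + q)*(5 + L)
I = -2 (I = (28 - 38)/5 = (⅕)*(-10) = -2)
I*b(A, -3) = -2*(15 + 3*(-3) + 5*9 - 3*9) = -2*(15 - 9 + 45 - 27) = -2*24 = -48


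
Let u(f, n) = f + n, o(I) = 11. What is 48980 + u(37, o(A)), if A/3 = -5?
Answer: 49028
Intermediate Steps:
A = -15 (A = 3*(-5) = -15)
48980 + u(37, o(A)) = 48980 + (37 + 11) = 48980 + 48 = 49028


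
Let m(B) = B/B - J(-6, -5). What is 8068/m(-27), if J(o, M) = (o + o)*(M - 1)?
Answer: -8068/71 ≈ -113.63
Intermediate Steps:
J(o, M) = 2*o*(-1 + M) (J(o, M) = (2*o)*(-1 + M) = 2*o*(-1 + M))
m(B) = -71 (m(B) = B/B - 2*(-6)*(-1 - 5) = 1 - 2*(-6)*(-6) = 1 - 1*72 = 1 - 72 = -71)
8068/m(-27) = 8068/(-71) = 8068*(-1/71) = -8068/71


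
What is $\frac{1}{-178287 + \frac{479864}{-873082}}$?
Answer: $- \frac{62363}{11118546457} \approx -5.6089 \cdot 10^{-6}$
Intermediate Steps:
$\frac{1}{-178287 + \frac{479864}{-873082}} = \frac{1}{-178287 + 479864 \left(- \frac{1}{873082}\right)} = \frac{1}{-178287 - \frac{34276}{62363}} = \frac{1}{- \frac{11118546457}{62363}} = - \frac{62363}{11118546457}$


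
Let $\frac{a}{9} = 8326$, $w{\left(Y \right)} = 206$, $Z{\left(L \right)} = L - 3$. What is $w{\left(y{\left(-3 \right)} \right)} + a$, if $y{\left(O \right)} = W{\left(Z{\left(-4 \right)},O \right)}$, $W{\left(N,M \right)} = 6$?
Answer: $75140$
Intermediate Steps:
$Z{\left(L \right)} = -3 + L$
$y{\left(O \right)} = 6$
$a = 74934$ ($a = 9 \cdot 8326 = 74934$)
$w{\left(y{\left(-3 \right)} \right)} + a = 206 + 74934 = 75140$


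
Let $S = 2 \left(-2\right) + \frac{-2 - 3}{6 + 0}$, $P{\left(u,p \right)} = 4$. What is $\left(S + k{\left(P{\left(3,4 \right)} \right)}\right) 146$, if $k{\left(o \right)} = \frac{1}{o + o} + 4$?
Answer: $- \frac{1241}{12} \approx -103.42$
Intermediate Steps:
$S = - \frac{29}{6}$ ($S = -4 - \frac{5}{6} = - \frac{29}{6} \approx -4.8333$)
$k{\left(o \right)} = 4 + \frac{1}{2 o}$ ($k{\left(o \right)} = \frac{1}{2 o} + 4 = 4 + \frac{1}{2 o}$)
$\left(S + k{\left(P{\left(3,4 \right)} \right)}\right) 146 = \left(- \frac{29}{6} + \left(4 + \frac{1}{2 \cdot 4}\right)\right) 146 = \left(- \frac{29}{6} + \left(4 + \frac{1}{2} \cdot \frac{1}{4}\right)\right) 146 = \left(- \frac{29}{6} + \left(4 + \frac{1}{8}\right)\right) 146 = \left(- \frac{29}{6} + \frac{33}{8}\right) 146 = \left(- \frac{17}{24}\right) 146 = - \frac{1241}{12}$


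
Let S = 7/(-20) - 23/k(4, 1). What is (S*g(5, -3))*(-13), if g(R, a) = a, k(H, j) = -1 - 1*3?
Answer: 1053/5 ≈ 210.60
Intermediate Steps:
k(H, j) = -4 (k(H, j) = -1 - 3 = -4)
S = 27/5 (S = 7/(-20) - 23/(-4) = 7*(-1/20) - 23*(-¼) = -7/20 + 23/4 = 27/5 ≈ 5.4000)
(S*g(5, -3))*(-13) = ((27/5)*(-3))*(-13) = -81/5*(-13) = 1053/5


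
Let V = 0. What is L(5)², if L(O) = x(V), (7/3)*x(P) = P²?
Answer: 0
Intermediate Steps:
x(P) = 3*P²/7
L(O) = 0 (L(O) = (3/7)*0² = (3/7)*0 = 0)
L(5)² = 0² = 0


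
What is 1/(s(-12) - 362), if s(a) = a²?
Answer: -1/218 ≈ -0.0045872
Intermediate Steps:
1/(s(-12) - 362) = 1/((-12)² - 362) = 1/(144 - 362) = 1/(-218) = -1/218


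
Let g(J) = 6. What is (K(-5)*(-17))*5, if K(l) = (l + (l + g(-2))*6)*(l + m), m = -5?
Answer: 850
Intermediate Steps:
K(l) = (-5 + l)*(36 + 7*l) (K(l) = (l + (l + 6)*6)*(l - 5) = (l + (6 + l)*6)*(-5 + l) = (l + (36 + 6*l))*(-5 + l) = (36 + 7*l)*(-5 + l) = (-5 + l)*(36 + 7*l))
(K(-5)*(-17))*5 = ((-180 - 5 + 7*(-5)²)*(-17))*5 = ((-180 - 5 + 7*25)*(-17))*5 = ((-180 - 5 + 175)*(-17))*5 = -10*(-17)*5 = 170*5 = 850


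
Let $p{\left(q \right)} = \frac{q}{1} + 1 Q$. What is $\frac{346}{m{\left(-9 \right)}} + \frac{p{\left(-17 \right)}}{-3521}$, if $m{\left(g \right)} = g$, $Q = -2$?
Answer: $- \frac{1218095}{31689} \approx -38.439$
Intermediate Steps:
$p{\left(q \right)} = -2 + q$ ($p{\left(q \right)} = \frac{q}{1} + 1 \left(-2\right) = q 1 - 2 = q - 2 = -2 + q$)
$\frac{346}{m{\left(-9 \right)}} + \frac{p{\left(-17 \right)}}{-3521} = \frac{346}{-9} + \frac{-2 - 17}{-3521} = 346 \left(- \frac{1}{9}\right) - - \frac{19}{3521} = - \frac{346}{9} + \frac{19}{3521} = - \frac{1218095}{31689}$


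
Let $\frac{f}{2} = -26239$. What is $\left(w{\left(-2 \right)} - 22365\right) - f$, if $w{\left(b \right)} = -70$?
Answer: $30043$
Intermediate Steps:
$f = -52478$ ($f = 2 \left(-26239\right) = -52478$)
$\left(w{\left(-2 \right)} - 22365\right) - f = \left(-70 - 22365\right) - -52478 = \left(-70 - 22365\right) + 52478 = -22435 + 52478 = 30043$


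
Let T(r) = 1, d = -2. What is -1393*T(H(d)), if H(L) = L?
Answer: -1393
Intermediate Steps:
-1393*T(H(d)) = -1393*1 = -1393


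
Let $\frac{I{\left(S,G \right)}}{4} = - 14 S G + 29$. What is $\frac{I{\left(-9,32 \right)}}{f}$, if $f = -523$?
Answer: $- \frac{16244}{523} \approx -31.059$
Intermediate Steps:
$I{\left(S,G \right)} = 116 - 56 G S$ ($I{\left(S,G \right)} = 4 \left(- 14 S G + 29\right) = 4 \left(- 14 G S + 29\right) = 4 \left(29 - 14 G S\right) = 116 - 56 G S$)
$\frac{I{\left(-9,32 \right)}}{f} = \frac{116 - 1792 \left(-9\right)}{-523} = \left(116 + 16128\right) \left(- \frac{1}{523}\right) = 16244 \left(- \frac{1}{523}\right) = - \frac{16244}{523}$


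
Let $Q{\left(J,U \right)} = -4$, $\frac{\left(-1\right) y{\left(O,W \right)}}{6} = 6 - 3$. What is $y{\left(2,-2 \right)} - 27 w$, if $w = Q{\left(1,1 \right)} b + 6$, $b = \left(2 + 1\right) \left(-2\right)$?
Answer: $-828$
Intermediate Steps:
$y{\left(O,W \right)} = -18$ ($y{\left(O,W \right)} = - 6 \left(6 - 3\right) = \left(-6\right) 3 = -18$)
$b = -6$ ($b = 3 \left(-2\right) = -6$)
$w = 30$ ($w = \left(-4\right) \left(-6\right) + 6 = 24 + 6 = 30$)
$y{\left(2,-2 \right)} - 27 w = -18 - 810 = -828$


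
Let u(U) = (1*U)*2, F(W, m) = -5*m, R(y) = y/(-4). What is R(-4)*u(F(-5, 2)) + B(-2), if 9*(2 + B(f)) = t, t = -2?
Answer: -200/9 ≈ -22.222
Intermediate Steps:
R(y) = -y/4 (R(y) = y*(-¼) = -y/4)
B(f) = -20/9 (B(f) = -2 + (⅑)*(-2) = -2 - 2/9 = -20/9)
u(U) = 2*U (u(U) = U*2 = 2*U)
R(-4)*u(F(-5, 2)) + B(-2) = (-¼*(-4))*(2*(-5*2)) - 20/9 = 1*(2*(-10)) - 20/9 = 1*(-20) - 20/9 = -20 - 20/9 = -200/9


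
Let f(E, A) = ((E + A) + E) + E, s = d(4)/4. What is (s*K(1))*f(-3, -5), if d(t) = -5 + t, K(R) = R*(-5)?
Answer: -35/2 ≈ -17.500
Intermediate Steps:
K(R) = -5*R
s = -1/4 (s = (-5 + 4)/4 = -1*1/4 = -1/4 ≈ -0.25000)
f(E, A) = A + 3*E (f(E, A) = ((A + E) + E) + E = (A + 2*E) + E = A + 3*E)
(s*K(1))*f(-3, -5) = (-(-5)/4)*(-5 + 3*(-3)) = (-1/4*(-5))*(-5 - 9) = (5/4)*(-14) = -35/2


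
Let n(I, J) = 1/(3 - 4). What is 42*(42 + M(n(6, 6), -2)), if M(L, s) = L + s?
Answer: 1638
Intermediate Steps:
n(I, J) = -1 (n(I, J) = 1/(-1) = -1)
42*(42 + M(n(6, 6), -2)) = 42*(42 + (-1 - 2)) = 42*(42 - 3) = 42*39 = 1638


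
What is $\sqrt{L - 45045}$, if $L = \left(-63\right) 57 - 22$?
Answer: $i \sqrt{48658} \approx 220.59 i$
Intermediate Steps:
$L = -3613$ ($L = -3591 - 22 = -3613$)
$\sqrt{L - 45045} = \sqrt{-3613 - 45045} = \sqrt{-48658} = i \sqrt{48658}$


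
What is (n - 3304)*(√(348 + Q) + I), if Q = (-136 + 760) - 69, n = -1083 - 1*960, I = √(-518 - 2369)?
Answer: -5347*√903 - 5347*I*√2887 ≈ -1.6068e+5 - 2.873e+5*I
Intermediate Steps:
I = I*√2887 (I = √(-2887) = I*√2887 ≈ 53.731*I)
n = -2043 (n = -1083 - 960 = -2043)
Q = 555 (Q = 624 - 69 = 555)
(n - 3304)*(√(348 + Q) + I) = (-2043 - 3304)*(√(348 + 555) + I*√2887) = -5347*(√903 + I*√2887) = -5347*√903 - 5347*I*√2887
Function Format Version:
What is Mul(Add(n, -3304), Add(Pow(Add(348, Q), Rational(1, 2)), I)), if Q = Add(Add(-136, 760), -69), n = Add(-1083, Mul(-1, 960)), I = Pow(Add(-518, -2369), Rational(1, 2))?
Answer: Add(Mul(-5347, Pow(903, Rational(1, 2))), Mul(-5347, I, Pow(2887, Rational(1, 2)))) ≈ Add(-1.6068e+5, Mul(-2.8730e+5, I))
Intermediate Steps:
I = Mul(I, Pow(2887, Rational(1, 2))) (I = Pow(-2887, Rational(1, 2)) = Mul(I, Pow(2887, Rational(1, 2))) ≈ Mul(53.731, I))
n = -2043 (n = Add(-1083, -960) = -2043)
Q = 555 (Q = Add(624, -69) = 555)
Mul(Add(n, -3304), Add(Pow(Add(348, Q), Rational(1, 2)), I)) = Mul(Add(-2043, -3304), Add(Pow(Add(348, 555), Rational(1, 2)), Mul(I, Pow(2887, Rational(1, 2))))) = Mul(-5347, Add(Pow(903, Rational(1, 2)), Mul(I, Pow(2887, Rational(1, 2))))) = Add(Mul(-5347, Pow(903, Rational(1, 2))), Mul(-5347, I, Pow(2887, Rational(1, 2))))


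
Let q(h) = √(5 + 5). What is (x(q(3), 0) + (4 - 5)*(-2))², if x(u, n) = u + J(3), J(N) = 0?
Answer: (2 + √10)² ≈ 26.649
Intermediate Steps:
q(h) = √10
x(u, n) = u (x(u, n) = u + 0 = u)
(x(q(3), 0) + (4 - 5)*(-2))² = (√10 + (4 - 5)*(-2))² = (√10 - 1*(-2))² = (√10 + 2)² = (2 + √10)²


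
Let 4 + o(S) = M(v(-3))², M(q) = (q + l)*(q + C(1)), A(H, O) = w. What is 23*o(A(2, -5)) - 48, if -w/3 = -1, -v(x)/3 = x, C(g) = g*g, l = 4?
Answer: 388560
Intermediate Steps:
C(g) = g²
v(x) = -3*x
w = 3 (w = -3*(-1) = 3)
A(H, O) = 3
M(q) = (1 + q)*(4 + q) (M(q) = (q + 4)*(q + 1²) = (4 + q)*(q + 1) = (4 + q)*(1 + q) = (1 + q)*(4 + q))
o(S) = 16896 (o(S) = -4 + (4 + (-3*(-3))² + 5*(-3*(-3)))² = -4 + (4 + 9² + 5*9)² = -4 + (4 + 81 + 45)² = -4 + 130² = -4 + 16900 = 16896)
23*o(A(2, -5)) - 48 = 23*16896 - 48 = 388608 - 48 = 388560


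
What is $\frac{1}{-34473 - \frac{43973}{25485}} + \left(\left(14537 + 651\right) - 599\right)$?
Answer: $\frac{12817725821157}{878588378} \approx 14589.0$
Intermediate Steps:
$\frac{1}{-34473 - \frac{43973}{25485}} + \left(\left(14537 + 651\right) - 599\right) = \frac{1}{-34473 - \frac{43973}{25485}} + \left(15188 - 599\right) = \frac{1}{-34473 - \frac{43973}{25485}} + 14589 = \frac{1}{- \frac{878588378}{25485}} + 14589 = - \frac{25485}{878588378} + 14589 = \frac{12817725821157}{878588378}$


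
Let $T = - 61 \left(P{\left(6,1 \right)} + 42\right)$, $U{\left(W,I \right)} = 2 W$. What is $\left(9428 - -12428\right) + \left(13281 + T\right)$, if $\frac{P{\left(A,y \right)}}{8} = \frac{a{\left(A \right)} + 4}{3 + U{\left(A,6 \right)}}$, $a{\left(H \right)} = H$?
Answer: $\frac{96749}{3} \approx 32250.0$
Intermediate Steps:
$P{\left(A,y \right)} = \frac{8 \left(4 + A\right)}{3 + 2 A}$ ($P{\left(A,y \right)} = 8 \frac{A + 4}{3 + 2 A} = 8 \frac{4 + A}{3 + 2 A} = \frac{8 \left(4 + A\right)}{3 + 2 A}$)
$T = - \frac{8662}{3}$ ($T = - 61 \left(\frac{8 \left(4 + 6\right)}{3 + 2 \cdot 6} + 42\right) = - 61 \left(8 \frac{1}{3 + 12} \cdot 10 + 42\right) = - 61 \left(8 \cdot \frac{1}{15} \cdot 10 + 42\right) = - 61 \left(\frac{16}{3} + 42\right) = \left(-61\right) \frac{142}{3} = - \frac{8662}{3} \approx -2887.3$)
$\left(9428 - -12428\right) + \left(13281 + T\right) = \left(9428 - -12428\right) + \left(13281 - \frac{8662}{3}\right) = \left(9428 + 12428\right) + \frac{31181}{3} = 21856 + \frac{31181}{3} = \frac{96749}{3}$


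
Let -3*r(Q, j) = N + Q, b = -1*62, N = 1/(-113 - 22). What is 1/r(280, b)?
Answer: -405/37799 ≈ -0.010715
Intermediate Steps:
N = -1/135 (N = 1/(-135) = -1/135 ≈ -0.0074074)
b = -62
r(Q, j) = 1/405 - Q/3 (r(Q, j) = -(-1/135 + Q)/3 = 1/405 - Q/3)
1/r(280, b) = 1/(1/405 - ⅓*280) = 1/(1/405 - 280/3) = 1/(-37799/405) = -405/37799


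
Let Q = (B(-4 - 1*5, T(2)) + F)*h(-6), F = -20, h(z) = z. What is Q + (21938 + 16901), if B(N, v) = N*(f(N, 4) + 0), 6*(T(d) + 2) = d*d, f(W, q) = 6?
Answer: 39283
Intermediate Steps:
T(d) = -2 + d**2/6 (T(d) = -2 + (d*d)/6 = -2 + d**2/6)
B(N, v) = 6*N (B(N, v) = N*(6 + 0) = N*6 = 6*N)
Q = 444 (Q = (6*(-4 - 1*5) - 20)*(-6) = (6*(-4 - 5) - 20)*(-6) = (6*(-9) - 20)*(-6) = (-54 - 20)*(-6) = -74*(-6) = 444)
Q + (21938 + 16901) = 444 + (21938 + 16901) = 444 + 38839 = 39283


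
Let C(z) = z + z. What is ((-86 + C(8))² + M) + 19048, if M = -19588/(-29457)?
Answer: 705455824/29457 ≈ 23949.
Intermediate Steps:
C(z) = 2*z
M = 19588/29457 (M = -19588*(-1/29457) = 19588/29457 ≈ 0.66497)
((-86 + C(8))² + M) + 19048 = ((-86 + 2*8)² + 19588/29457) + 19048 = ((-86 + 16)² + 19588/29457) + 19048 = ((-70)² + 19588/29457) + 19048 = (4900 + 19588/29457) + 19048 = 144358888/29457 + 19048 = 705455824/29457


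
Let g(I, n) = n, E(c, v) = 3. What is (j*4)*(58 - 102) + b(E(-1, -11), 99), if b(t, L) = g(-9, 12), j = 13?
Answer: -2276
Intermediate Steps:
b(t, L) = 12
(j*4)*(58 - 102) + b(E(-1, -11), 99) = (13*4)*(58 - 102) + 12 = 52*(-44) + 12 = -2288 + 12 = -2276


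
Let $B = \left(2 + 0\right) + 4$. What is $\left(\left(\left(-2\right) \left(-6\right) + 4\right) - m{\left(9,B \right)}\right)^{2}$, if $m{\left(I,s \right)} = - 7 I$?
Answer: $6241$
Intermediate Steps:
$B = 6$ ($B = 2 + 4 = 6$)
$\left(\left(\left(-2\right) \left(-6\right) + 4\right) - m{\left(9,B \right)}\right)^{2} = \left(\left(\left(-2\right) \left(-6\right) + 4\right) - \left(-7\right) 9\right)^{2} = \left(\left(12 + 4\right) - -63\right)^{2} = \left(16 + 63\right)^{2} = 79^{2} = 6241$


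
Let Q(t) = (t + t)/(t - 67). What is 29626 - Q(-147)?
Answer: 3169835/107 ≈ 29625.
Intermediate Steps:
Q(t) = 2*t/(-67 + t) (Q(t) = (2*t)/(-67 + t) = 2*t/(-67 + t))
29626 - Q(-147) = 29626 - 2*(-147)/(-67 - 147) = 29626 - 2*(-147)/(-214) = 29626 - 2*(-147)*(-1)/214 = 29626 - 1*147/107 = 29626 - 147/107 = 3169835/107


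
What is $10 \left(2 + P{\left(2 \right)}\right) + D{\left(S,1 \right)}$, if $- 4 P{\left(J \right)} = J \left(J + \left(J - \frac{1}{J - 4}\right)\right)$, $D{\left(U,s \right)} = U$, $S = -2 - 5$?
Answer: $- \frac{19}{2} \approx -9.5$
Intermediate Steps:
$S = -7$
$P{\left(J \right)} = - \frac{J \left(- \frac{1}{-4 + J} + 2 J\right)}{4}$ ($P{\left(J \right)} = - \frac{J \left(J + \left(J - \frac{1}{J - 4}\right)\right)}{4} = - \frac{J \left(J + \left(J - \frac{1}{-4 + J}\right)\right)}{4} = - \frac{J \left(- \frac{1}{-4 + J} + 2 J\right)}{4}$)
$10 \left(2 + P{\left(2 \right)}\right) + D{\left(S,1 \right)} = 10 \left(2 + \frac{1}{4} \cdot 2 \frac{1}{-4 + 2} \left(1 - 2 \cdot 2^{2} + 8 \cdot 2\right)\right) - 7 = 10 \left(2 + \frac{1}{4} \cdot 2 \frac{1}{-2} \left(1 - 8 + 16\right)\right) - 7 = 10 \left(2 + \frac{1}{4} \cdot 2 \left(- \frac{1}{2}\right) \left(1 - 8 + 16\right)\right) - 7 = 10 \left(2 + \frac{1}{4} \cdot 2 \left(- \frac{1}{2}\right) 9\right) - 7 = 10 \left(2 - \frac{9}{4}\right) - 7 = 10 \left(- \frac{1}{4}\right) - 7 = - \frac{5}{2} - 7 = - \frac{19}{2}$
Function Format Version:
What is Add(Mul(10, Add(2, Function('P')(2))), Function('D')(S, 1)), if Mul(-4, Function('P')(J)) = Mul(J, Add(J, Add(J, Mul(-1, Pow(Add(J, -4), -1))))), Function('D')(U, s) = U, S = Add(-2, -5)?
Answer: Rational(-19, 2) ≈ -9.5000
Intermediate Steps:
S = -7
Function('P')(J) = Mul(Rational(-1, 4), J, Add(Mul(-1, Pow(Add(-4, J), -1)), Mul(2, J))) (Function('P')(J) = Mul(Rational(-1, 4), Mul(J, Add(J, Add(J, Mul(-1, Pow(Add(J, -4), -1)))))) = Mul(Rational(-1, 4), Mul(J, Add(J, Add(J, Mul(-1, Pow(Add(-4, J), -1)))))) = Mul(Rational(-1, 4), Mul(J, Add(Mul(-1, Pow(Add(-4, J), -1)), Mul(2, J)))) = Mul(Rational(-1, 4), J, Add(Mul(-1, Pow(Add(-4, J), -1)), Mul(2, J))))
Add(Mul(10, Add(2, Function('P')(2))), Function('D')(S, 1)) = Add(Mul(10, Add(2, Mul(Rational(1, 4), 2, Pow(Add(-4, 2), -1), Add(1, Mul(-2, Pow(2, 2)), Mul(8, 2))))), -7) = Add(Mul(10, Add(2, Mul(Rational(1, 4), 2, Pow(-2, -1), Add(1, Mul(-2, 4), 16)))), -7) = Add(Mul(10, Add(2, Mul(Rational(1, 4), 2, Rational(-1, 2), Add(1, -8, 16)))), -7) = Add(Mul(10, Add(2, Mul(Rational(1, 4), 2, Rational(-1, 2), 9))), -7) = Add(Mul(10, Add(2, Rational(-9, 4))), -7) = Add(Mul(10, Rational(-1, 4)), -7) = Add(Rational(-5, 2), -7) = Rational(-19, 2)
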